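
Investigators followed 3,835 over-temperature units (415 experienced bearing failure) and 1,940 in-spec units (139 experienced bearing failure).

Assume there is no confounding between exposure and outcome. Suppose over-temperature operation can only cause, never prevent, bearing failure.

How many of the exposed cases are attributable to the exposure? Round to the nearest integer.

about 140 cases

p₁ = P(outcome | exposed) = 415/3835 = 0.10821
p₀ = P(outcome | unexposed) = 139/1940 = 0.071649
PN = (p₁ − p₀)/p₁ = (0.10821 − 0.071649) / 0.10821 ≈ 0.33789.
Attributable cases ≈ PN × (exposed cases) = 0.33789 × 415 ≈ 140.22.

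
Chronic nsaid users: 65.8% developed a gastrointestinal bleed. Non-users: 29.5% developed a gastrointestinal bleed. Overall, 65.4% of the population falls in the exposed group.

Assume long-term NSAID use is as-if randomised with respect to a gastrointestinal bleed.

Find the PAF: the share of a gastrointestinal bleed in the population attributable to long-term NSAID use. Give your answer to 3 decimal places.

PAF ≈ 0.446

p₁ = 0.658, p₀ = 0.295.
Overall risk P(Y=1) = π·p₁ + (1−π)·p₀ = 0.654×0.658 + 0.346×0.295 = 0.5324.
Under exogeneity, PAF = [P(Y=1) − p₀] / P(Y=1).
PAF = (0.5324 − 0.295) / 0.5324 ≈ 0.4459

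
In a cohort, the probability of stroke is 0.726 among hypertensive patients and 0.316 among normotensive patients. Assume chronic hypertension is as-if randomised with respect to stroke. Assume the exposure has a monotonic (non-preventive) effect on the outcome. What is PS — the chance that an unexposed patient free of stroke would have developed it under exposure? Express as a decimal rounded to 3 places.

Let p₁ = 0.726, p₀ = 0.316.
Under exogeneity and monotonicity, PS = (p₁ − p₀) / (1 − p₀).
PS = (0.726 − 0.316) / (1 − 0.316) = 0.41 / 0.684 ≈ 0.5994

PS ≈ 0.599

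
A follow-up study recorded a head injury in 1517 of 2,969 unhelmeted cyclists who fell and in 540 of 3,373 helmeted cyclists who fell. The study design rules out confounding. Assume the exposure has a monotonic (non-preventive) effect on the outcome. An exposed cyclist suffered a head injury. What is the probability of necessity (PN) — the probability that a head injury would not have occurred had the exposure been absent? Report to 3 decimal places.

p₁ = P(outcome | exposed) = 1517/2969 = 0.51095
p₀ = P(outcome | unexposed) = 540/3373 = 0.16009
Under exogeneity and monotonicity, PN = (p₁ − p₀) / p₁.
PN = (0.51095 − 0.16009) / 0.51095 = 0.35085 / 0.51095 ≈ 0.6867

PN ≈ 0.687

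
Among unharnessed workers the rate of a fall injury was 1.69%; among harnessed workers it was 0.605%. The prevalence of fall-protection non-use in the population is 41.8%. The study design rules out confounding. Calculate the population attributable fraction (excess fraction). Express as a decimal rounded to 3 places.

p₁ = 0.0169, p₀ = 0.00605.
Overall risk P(Y=1) = π·p₁ + (1−π)·p₀ = 0.418×0.0169 + 0.582×0.00605 = 0.010585.
Under exogeneity, PAF = [P(Y=1) − p₀] / P(Y=1).
PAF = (0.010585 − 0.00605) / 0.010585 ≈ 0.4285

PAF ≈ 0.428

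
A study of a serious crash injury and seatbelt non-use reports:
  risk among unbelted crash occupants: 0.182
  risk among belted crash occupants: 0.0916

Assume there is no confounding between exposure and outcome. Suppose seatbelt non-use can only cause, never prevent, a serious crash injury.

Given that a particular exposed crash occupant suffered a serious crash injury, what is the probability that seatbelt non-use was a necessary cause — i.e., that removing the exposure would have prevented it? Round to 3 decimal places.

PN ≈ 0.497

Let p₁ = 0.182, p₀ = 0.0916.
Under exogeneity and monotonicity, PN = (p₁ − p₀) / p₁.
PN = (0.182 − 0.0916) / 0.182 = 0.0904 / 0.182 ≈ 0.4967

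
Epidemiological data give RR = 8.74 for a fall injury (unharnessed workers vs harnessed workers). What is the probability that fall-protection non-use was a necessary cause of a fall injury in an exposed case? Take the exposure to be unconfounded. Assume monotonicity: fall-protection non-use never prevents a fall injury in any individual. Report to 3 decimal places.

Under exogeneity and monotonicity, PN = (RR − 1) / RR = 1 − 1/RR.
PN = (8.74 − 1) / 8.74 = 7.74 / 8.74 ≈ 0.8856

PN ≈ 0.886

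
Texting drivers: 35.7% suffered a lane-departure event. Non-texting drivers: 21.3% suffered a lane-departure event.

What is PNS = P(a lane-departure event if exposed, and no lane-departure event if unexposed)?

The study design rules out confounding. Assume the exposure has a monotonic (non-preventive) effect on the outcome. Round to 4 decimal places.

p₁ = 0.357, p₀ = 0.213.
Under exogeneity and monotonicity, PNS = p₁ − p₀.
PNS = 0.357 − 0.213 = 0.144

PNS ≈ 0.1440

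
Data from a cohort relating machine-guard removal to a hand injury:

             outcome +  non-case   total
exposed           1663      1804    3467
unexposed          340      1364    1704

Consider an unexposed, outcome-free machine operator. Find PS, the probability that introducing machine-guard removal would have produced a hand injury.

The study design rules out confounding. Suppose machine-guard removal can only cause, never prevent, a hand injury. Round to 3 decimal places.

p₁ = P(outcome | exposed) = 1663/3467 = 0.47967
p₀ = P(outcome | unexposed) = 340/1704 = 0.19953
Under exogeneity and monotonicity, PS = (p₁ − p₀)/(1 − p₀).
PS = (0.47967 − 0.19953) / 0.80047 ≈ 0.3500

PS ≈ 0.350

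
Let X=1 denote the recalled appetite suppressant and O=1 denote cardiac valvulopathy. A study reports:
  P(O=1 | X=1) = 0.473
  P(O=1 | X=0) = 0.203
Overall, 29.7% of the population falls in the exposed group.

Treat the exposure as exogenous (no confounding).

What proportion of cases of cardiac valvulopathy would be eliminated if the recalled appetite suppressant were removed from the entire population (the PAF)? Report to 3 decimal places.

Let p₁ = 0.473, p₀ = 0.203.
Overall risk P(Y=1) = π·p₁ + (1−π)·p₀ = 0.297×0.473 + 0.703×0.203 = 0.28319.
Under exogeneity, PAF = [P(Y=1) − p₀] / P(Y=1).
PAF = (0.28319 − 0.203) / 0.28319 ≈ 0.2832

PAF ≈ 0.283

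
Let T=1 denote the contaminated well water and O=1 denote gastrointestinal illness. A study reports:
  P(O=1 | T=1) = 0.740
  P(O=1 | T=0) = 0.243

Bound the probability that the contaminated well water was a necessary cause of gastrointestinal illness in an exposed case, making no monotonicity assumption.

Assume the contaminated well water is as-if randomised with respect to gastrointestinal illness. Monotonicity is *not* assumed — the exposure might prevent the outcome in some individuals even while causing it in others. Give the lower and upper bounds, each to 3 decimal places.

Let p₁ = 0.74, p₀ = 0.243.
Under exogeneity alone the bounds on PN are max{0,(p₁−p₀)/p₁} ≤ PN ≤ min{1,(1−p₀)/p₁}.
  lower = (p₁ − p₀)/p₁ = 0.497 / 0.74 ≈ 0.6716
  upper = min{1, (1 − p₀)/p₁} = 0.757 / 0.74 ≈ 1.0230 → capped at 1

0.672 ≤ PN ≤ 1.000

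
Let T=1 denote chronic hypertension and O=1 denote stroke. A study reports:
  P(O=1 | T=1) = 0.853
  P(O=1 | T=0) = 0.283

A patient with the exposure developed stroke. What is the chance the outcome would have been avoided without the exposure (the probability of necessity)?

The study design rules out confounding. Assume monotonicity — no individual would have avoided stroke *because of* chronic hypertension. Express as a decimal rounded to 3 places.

PN ≈ 0.668

Let p₁ = 0.853, p₀ = 0.283.
Under exogeneity and monotonicity, PN = (p₁ − p₀) / p₁.
PN = (0.853 − 0.283) / 0.853 = 0.57 / 0.853 ≈ 0.6682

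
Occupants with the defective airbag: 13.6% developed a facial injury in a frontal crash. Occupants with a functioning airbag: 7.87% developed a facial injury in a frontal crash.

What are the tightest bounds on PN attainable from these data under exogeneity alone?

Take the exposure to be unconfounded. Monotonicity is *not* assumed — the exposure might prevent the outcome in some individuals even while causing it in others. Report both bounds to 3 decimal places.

0.421 ≤ PN ≤ 1.000

p₁ = 0.136, p₀ = 0.0787.
Under exogeneity alone the bounds on PN are max{0,(p₁−p₀)/p₁} ≤ PN ≤ min{1,(1−p₀)/p₁}.
  lower = (p₁ − p₀)/p₁ = 0.0573 / 0.136 ≈ 0.4213
  upper = min{1, (1 − p₀)/p₁} = 0.9213 / 0.136 ≈ 6.7743 → capped at 1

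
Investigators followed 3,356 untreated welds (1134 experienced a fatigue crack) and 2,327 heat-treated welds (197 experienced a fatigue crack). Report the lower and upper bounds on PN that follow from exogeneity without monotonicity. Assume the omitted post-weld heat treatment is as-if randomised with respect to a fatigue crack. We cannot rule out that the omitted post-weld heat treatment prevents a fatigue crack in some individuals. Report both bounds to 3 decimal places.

0.749 ≤ PN ≤ 1.000

p₁ = P(outcome | exposed) = 1134/3356 = 0.3379
p₀ = P(outcome | unexposed) = 197/2327 = 0.084658
Under exogeneity alone the bounds on PN are max{0,(p₁−p₀)/p₁} ≤ PN ≤ min{1,(1−p₀)/p₁}.
  lower = (p₁ − p₀)/p₁ = 0.25324 / 0.3379 ≈ 0.7495
  upper = min{1, (1 − p₀)/p₁} = 0.91534 / 0.3379 ≈ 2.7089 → capped at 1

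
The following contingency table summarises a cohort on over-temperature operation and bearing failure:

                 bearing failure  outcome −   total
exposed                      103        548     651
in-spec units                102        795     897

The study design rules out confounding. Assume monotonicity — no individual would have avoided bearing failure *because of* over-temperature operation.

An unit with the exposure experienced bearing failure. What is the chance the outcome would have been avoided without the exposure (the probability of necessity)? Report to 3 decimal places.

PN ≈ 0.281

p₁ = P(outcome | exposed) = 103/651 = 0.15822
p₀ = P(outcome | unexposed) = 102/897 = 0.11371
Under exogeneity and monotonicity, PN = (p₁ − p₀) / p₁.
PN = (0.15822 − 0.11371) / 0.15822 = 0.044506 / 0.15822 ≈ 0.2813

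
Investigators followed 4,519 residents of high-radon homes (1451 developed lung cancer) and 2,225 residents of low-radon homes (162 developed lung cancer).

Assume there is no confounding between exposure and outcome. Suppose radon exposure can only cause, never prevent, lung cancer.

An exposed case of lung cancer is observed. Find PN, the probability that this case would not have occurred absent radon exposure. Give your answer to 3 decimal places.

p₁ = P(outcome | exposed) = 1451/4519 = 0.32109
p₀ = P(outcome | unexposed) = 162/2225 = 0.072809
Under exogeneity and monotonicity, PN = (p₁ − p₀) / p₁.
PN = (0.32109 − 0.072809) / 0.32109 = 0.24828 / 0.32109 ≈ 0.7732

PN ≈ 0.773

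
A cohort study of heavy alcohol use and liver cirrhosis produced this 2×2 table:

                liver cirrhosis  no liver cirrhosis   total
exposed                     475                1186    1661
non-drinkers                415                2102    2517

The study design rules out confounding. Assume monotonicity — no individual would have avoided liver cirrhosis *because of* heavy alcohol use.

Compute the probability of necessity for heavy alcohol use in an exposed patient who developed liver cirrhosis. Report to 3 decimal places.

p₁ = P(outcome | exposed) = 475/1661 = 0.28597
p₀ = P(outcome | unexposed) = 415/2517 = 0.16488
Under exogeneity and monotonicity, PN = (p₁ − p₀) / p₁.
PN = (0.28597 − 0.16488) / 0.28597 = 0.12109 / 0.28597 ≈ 0.4234

PN ≈ 0.423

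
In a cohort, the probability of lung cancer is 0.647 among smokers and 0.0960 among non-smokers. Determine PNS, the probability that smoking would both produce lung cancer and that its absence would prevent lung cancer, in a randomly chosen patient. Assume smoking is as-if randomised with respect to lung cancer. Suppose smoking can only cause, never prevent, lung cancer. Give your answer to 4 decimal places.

PNS ≈ 0.5510

Let p₁ = 0.647, p₀ = 0.096.
Under exogeneity and monotonicity, PNS = p₁ − p₀.
PNS = 0.647 − 0.096 = 0.551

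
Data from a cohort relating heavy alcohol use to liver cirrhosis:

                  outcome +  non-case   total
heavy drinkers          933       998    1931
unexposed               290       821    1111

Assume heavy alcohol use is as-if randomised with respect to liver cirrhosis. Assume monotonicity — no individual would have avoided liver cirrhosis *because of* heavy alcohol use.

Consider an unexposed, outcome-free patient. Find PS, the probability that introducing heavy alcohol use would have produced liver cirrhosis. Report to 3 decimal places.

PS ≈ 0.301

p₁ = P(outcome | exposed) = 933/1931 = 0.48317
p₀ = P(outcome | unexposed) = 290/1111 = 0.26103
Under exogeneity and monotonicity, PS = (p₁ − p₀) / (1 − p₀).
PS = (0.48317 − 0.26103) / (1 − 0.26103) = 0.22214 / 0.73897 ≈ 0.3006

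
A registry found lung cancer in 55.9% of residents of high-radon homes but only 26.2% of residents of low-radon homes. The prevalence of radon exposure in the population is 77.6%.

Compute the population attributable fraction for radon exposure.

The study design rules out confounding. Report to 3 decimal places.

p₁ = 0.559, p₀ = 0.262.
Overall risk P(Y=1) = π·p₁ + (1−π)·p₀ = 0.776×0.559 + 0.224×0.262 = 0.49247.
Under exogeneity, PAF = [P(Y=1) − p₀] / P(Y=1).
PAF = (0.49247 − 0.262) / 0.49247 ≈ 0.4680

PAF ≈ 0.468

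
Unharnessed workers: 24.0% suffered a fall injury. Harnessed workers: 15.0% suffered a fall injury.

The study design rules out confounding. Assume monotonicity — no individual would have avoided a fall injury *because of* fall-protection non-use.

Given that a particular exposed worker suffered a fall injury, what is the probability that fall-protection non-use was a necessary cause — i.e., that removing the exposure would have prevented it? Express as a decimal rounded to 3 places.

PN ≈ 0.375

p₁ = 0.24, p₀ = 0.15.
Under exogeneity and monotonicity, PN = (p₁ − p₀) / p₁.
PN = (0.24 − 0.15) / 0.24 = 0.09 / 0.24 ≈ 0.3750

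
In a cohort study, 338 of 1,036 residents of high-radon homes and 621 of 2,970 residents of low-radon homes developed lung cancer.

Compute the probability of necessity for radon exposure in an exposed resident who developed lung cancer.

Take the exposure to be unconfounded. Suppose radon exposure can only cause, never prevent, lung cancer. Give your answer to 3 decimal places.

PN ≈ 0.359

p₁ = P(outcome | exposed) = 338/1036 = 0.32625
p₀ = P(outcome | unexposed) = 621/2970 = 0.20909
Under exogeneity and monotonicity, PN = (p₁ − p₀) / p₁.
PN = (0.32625 − 0.20909) / 0.32625 = 0.11716 / 0.32625 ≈ 0.3591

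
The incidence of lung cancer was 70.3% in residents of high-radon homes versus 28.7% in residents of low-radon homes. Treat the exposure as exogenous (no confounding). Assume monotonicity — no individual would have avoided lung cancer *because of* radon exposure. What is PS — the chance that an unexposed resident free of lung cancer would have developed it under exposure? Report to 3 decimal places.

PS ≈ 0.583

p₁ = 0.703, p₀ = 0.287.
Under exogeneity and monotonicity, PS = (p₁ − p₀) / (1 − p₀).
PS = (0.703 − 0.287) / (1 − 0.287) = 0.416 / 0.713 ≈ 0.5835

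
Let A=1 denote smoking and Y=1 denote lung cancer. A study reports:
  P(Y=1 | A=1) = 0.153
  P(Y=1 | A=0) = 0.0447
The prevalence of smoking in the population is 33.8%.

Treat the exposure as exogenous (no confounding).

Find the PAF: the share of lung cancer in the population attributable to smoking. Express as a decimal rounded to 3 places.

Let p₁ = 0.153, p₀ = 0.0447.
Overall risk P(Y=1) = π·p₁ + (1−π)·p₀ = 0.338×0.153 + 0.662×0.0447 = 0.081305.
Under exogeneity, PAF = [P(Y=1) − p₀] / P(Y=1).
PAF = (0.081305 − 0.0447) / 0.081305 ≈ 0.4502

PAF ≈ 0.450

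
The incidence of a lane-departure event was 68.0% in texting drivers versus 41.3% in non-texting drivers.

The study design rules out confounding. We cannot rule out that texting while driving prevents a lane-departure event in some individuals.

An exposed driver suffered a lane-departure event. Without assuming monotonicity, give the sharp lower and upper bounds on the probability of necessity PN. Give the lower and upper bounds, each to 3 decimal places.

p₁ = 0.68, p₀ = 0.413.
Under exogeneity alone the bounds on PN are max{0,(p₁−p₀)/p₁} ≤ PN ≤ min{1,(1−p₀)/p₁}.
  lower = (p₁ − p₀)/p₁ = 0.267 / 0.68 ≈ 0.3926
  upper = min{1, (1 − p₀)/p₁} = 0.587 / 0.68 ≈ 0.8632

0.393 ≤ PN ≤ 0.863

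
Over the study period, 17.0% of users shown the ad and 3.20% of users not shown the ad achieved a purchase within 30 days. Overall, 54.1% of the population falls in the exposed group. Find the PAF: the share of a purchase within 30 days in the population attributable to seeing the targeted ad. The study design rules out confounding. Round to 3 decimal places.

PAF ≈ 0.700

p₁ = 0.17, p₀ = 0.032.
Overall risk P(Y=1) = π·p₁ + (1−π)·p₀ = 0.541×0.17 + 0.459×0.032 = 0.10666.
Under exogeneity, PAF = [P(Y=1) − p₀] / P(Y=1).
PAF = (0.10666 − 0.032) / 0.10666 ≈ 0.7000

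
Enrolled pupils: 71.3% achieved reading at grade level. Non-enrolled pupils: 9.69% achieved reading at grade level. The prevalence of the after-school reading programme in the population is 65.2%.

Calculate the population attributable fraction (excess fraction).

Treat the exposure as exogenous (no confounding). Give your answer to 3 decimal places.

PAF ≈ 0.806

p₁ = 0.713, p₀ = 0.0969.
Overall risk P(Y=1) = π·p₁ + (1−π)·p₀ = 0.652×0.713 + 0.348×0.0969 = 0.4986.
Under exogeneity, PAF = [P(Y=1) − p₀] / P(Y=1).
PAF = (0.4986 − 0.0969) / 0.4986 ≈ 0.8057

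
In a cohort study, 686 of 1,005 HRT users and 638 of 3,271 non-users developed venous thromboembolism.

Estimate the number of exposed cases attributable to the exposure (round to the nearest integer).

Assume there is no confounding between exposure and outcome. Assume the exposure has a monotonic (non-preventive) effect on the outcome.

about 490 cases

p₁ = P(outcome | exposed) = 686/1005 = 0.68259
p₀ = P(outcome | unexposed) = 638/3271 = 0.19505
PN = (p₁ − p₀)/p₁ = (0.68259 − 0.19505) / 0.68259 ≈ 0.71425.
Attributable cases ≈ PN × (exposed cases) = 0.71425 × 686 ≈ 489.98.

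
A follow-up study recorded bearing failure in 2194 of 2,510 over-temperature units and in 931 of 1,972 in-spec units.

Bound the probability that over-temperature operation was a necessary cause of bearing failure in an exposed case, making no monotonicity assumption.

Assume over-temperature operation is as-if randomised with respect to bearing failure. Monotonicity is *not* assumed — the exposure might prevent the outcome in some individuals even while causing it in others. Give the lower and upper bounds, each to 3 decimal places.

p₁ = P(outcome | exposed) = 2194/2510 = 0.8741
p₀ = P(outcome | unexposed) = 931/1972 = 0.47211
Under exogeneity alone the bounds on PN are max{0,(p₁−p₀)/p₁} ≤ PN ≤ min{1,(1−p₀)/p₁}.
  lower = (p₁ − p₀)/p₁ = 0.40199 / 0.8741 ≈ 0.4599
  upper = min{1, (1 − p₀)/p₁} = 0.52789 / 0.8741 ≈ 0.6039

0.460 ≤ PN ≤ 0.604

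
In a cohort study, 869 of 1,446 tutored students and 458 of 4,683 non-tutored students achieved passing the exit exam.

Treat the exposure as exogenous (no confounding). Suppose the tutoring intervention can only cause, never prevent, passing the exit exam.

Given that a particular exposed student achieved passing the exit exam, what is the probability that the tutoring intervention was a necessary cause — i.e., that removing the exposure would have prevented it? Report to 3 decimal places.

PN ≈ 0.837

p₁ = P(outcome | exposed) = 869/1446 = 0.60097
p₀ = P(outcome | unexposed) = 458/4683 = 0.097801
Under exogeneity and monotonicity, PN = (p₁ − p₀) / p₁.
PN = (0.60097 − 0.097801) / 0.60097 = 0.50317 / 0.60097 ≈ 0.8373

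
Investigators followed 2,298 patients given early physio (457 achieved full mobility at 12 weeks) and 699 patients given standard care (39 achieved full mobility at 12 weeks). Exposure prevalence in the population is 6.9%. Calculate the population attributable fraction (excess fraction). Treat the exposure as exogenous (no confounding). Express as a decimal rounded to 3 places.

p₁ = P(outcome | exposed) = 457/2298 = 0.19887
p₀ = P(outcome | unexposed) = 39/699 = 0.055794
Overall risk P(Y=1) = π·p₁ + (1−π)·p₀ = 0.069×0.19887 + 0.931×0.055794 = 0.065666.
Under exogeneity, PAF = [P(Y=1) − p₀] / P(Y=1).
PAF = (0.065666 − 0.055794) / 0.065666 ≈ 0.1503

PAF ≈ 0.150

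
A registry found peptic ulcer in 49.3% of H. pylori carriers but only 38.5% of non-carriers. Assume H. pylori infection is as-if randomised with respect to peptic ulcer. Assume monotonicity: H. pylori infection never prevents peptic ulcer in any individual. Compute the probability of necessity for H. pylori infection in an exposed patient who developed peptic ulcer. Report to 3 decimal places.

PN ≈ 0.219

p₁ = 0.493, p₀ = 0.385.
Under exogeneity and monotonicity, PN = (p₁ − p₀) / p₁.
PN = (0.493 − 0.385) / 0.493 = 0.108 / 0.493 ≈ 0.2191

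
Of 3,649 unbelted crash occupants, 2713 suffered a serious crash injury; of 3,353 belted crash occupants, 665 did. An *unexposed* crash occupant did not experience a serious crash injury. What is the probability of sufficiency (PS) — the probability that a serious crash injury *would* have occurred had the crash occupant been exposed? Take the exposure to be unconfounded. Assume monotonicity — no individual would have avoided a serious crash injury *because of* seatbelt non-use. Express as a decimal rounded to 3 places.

PS ≈ 0.680

p₁ = P(outcome | exposed) = 2713/3649 = 0.74349
p₀ = P(outcome | unexposed) = 665/3353 = 0.19833
Under exogeneity and monotonicity, PS = (p₁ − p₀) / (1 − p₀).
PS = (0.74349 − 0.19833) / (1 − 0.19833) = 0.54516 / 0.80167 ≈ 0.6800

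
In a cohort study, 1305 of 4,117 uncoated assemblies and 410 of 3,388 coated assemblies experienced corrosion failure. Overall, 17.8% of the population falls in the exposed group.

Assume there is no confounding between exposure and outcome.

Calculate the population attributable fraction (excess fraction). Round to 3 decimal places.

p₁ = P(outcome | exposed) = 1305/4117 = 0.31698
p₀ = P(outcome | unexposed) = 410/3388 = 0.12102
Overall risk P(Y=1) = π·p₁ + (1−π)·p₀ = 0.178×0.31698 + 0.822×0.12102 = 0.1559.
Under exogeneity, PAF = [P(Y=1) − p₀] / P(Y=1).
PAF = (0.1559 − 0.12102) / 0.1559 ≈ 0.2237

PAF ≈ 0.224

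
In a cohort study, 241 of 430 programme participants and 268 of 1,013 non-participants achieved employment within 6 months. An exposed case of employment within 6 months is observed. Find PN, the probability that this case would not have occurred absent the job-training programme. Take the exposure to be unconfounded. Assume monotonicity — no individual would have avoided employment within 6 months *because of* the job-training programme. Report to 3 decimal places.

PN ≈ 0.528

p₁ = P(outcome | exposed) = 241/430 = 0.56047
p₀ = P(outcome | unexposed) = 268/1013 = 0.26456
Under exogeneity and monotonicity, PN = (p₁ − p₀) / p₁.
PN = (0.56047 − 0.26456) / 0.56047 = 0.2959 / 0.56047 ≈ 0.5280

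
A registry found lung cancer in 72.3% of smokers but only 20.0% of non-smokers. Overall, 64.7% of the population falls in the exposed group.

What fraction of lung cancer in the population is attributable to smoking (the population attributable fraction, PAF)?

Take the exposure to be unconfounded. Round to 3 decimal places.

p₁ = 0.723, p₀ = 0.2.
Overall risk P(Y=1) = π·p₁ + (1−π)·p₀ = 0.647×0.723 + 0.353×0.2 = 0.53838.
Under exogeneity, PAF = [P(Y=1) − p₀] / P(Y=1).
PAF = (0.53838 − 0.2) / 0.53838 ≈ 0.6285

PAF ≈ 0.629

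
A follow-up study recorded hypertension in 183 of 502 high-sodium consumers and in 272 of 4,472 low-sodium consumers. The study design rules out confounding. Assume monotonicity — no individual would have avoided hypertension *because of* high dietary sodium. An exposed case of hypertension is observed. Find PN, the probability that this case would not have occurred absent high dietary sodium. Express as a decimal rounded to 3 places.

p₁ = P(outcome | exposed) = 183/502 = 0.36454
p₀ = P(outcome | unexposed) = 272/4472 = 0.060823
Under exogeneity and monotonicity, PN = (p₁ − p₀) / p₁.
PN = (0.36454 − 0.060823) / 0.36454 = 0.30372 / 0.36454 ≈ 0.8332

PN ≈ 0.833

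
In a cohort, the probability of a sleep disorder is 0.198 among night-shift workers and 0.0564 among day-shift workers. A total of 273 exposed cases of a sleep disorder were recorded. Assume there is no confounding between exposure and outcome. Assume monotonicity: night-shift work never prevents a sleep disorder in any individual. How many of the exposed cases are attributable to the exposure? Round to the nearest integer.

about 195 cases

Let p₁ = 0.198, p₀ = 0.0564.
PN = (p₁ − p₀)/p₁ = (0.198 − 0.0564) / 0.198 ≈ 0.71515.
Attributable cases ≈ PN × (exposed cases) = 0.71515 × 273 ≈ 195.24.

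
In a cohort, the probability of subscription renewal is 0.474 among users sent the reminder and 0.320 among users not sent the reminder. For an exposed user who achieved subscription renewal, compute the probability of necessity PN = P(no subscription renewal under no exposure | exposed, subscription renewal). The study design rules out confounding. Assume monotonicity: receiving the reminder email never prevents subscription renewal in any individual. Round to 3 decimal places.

PN ≈ 0.325

Let p₁ = 0.474, p₀ = 0.32.
Under exogeneity and monotonicity, PN = (p₁ − p₀) / p₁.
PN = (0.474 − 0.32) / 0.474 = 0.154 / 0.474 ≈ 0.3249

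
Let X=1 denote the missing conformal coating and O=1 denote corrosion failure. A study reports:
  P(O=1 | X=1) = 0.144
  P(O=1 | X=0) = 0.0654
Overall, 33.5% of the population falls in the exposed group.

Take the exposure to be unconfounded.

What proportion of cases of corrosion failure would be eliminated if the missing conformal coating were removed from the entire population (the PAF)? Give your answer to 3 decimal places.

PAF ≈ 0.287

Let p₁ = 0.144, p₀ = 0.0654.
Overall risk P(Y=1) = π·p₁ + (1−π)·p₀ = 0.335×0.144 + 0.665×0.0654 = 0.091731.
Under exogeneity, PAF = [P(Y=1) − p₀] / P(Y=1).
PAF = (0.091731 − 0.0654) / 0.091731 ≈ 0.2870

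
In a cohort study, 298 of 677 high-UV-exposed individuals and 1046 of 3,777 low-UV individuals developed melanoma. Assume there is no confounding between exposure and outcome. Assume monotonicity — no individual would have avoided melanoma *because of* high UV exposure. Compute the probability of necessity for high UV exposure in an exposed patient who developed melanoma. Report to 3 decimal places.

PN ≈ 0.371

p₁ = P(outcome | exposed) = 298/677 = 0.44018
p₀ = P(outcome | unexposed) = 1046/3777 = 0.27694
Under exogeneity and monotonicity, PN = (p₁ − p₀) / p₁.
PN = (0.44018 − 0.27694) / 0.44018 = 0.16324 / 0.44018 ≈ 0.3708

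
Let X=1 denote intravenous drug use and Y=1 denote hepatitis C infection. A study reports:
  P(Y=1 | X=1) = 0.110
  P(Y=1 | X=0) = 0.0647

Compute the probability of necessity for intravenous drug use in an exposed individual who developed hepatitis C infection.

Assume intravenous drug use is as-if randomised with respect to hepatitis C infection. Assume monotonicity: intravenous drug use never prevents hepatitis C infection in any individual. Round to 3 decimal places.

PN ≈ 0.412

Let p₁ = 0.11, p₀ = 0.0647.
Under exogeneity and monotonicity, PN = (p₁ − p₀) / p₁.
PN = (0.11 − 0.0647) / 0.11 = 0.0453 / 0.11 ≈ 0.4118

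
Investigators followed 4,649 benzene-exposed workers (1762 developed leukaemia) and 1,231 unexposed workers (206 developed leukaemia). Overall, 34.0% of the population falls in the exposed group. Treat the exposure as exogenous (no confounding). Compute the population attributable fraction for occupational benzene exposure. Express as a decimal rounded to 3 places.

PAF ≈ 0.301

p₁ = P(outcome | exposed) = 1762/4649 = 0.37901
p₀ = P(outcome | unexposed) = 206/1231 = 0.16734
Overall risk P(Y=1) = π·p₁ + (1−π)·p₀ = 0.34×0.37901 + 0.66×0.16734 = 0.23931.
Under exogeneity, PAF = [P(Y=1) − p₀] / P(Y=1).
PAF = (0.23931 − 0.16734) / 0.23931 ≈ 0.3007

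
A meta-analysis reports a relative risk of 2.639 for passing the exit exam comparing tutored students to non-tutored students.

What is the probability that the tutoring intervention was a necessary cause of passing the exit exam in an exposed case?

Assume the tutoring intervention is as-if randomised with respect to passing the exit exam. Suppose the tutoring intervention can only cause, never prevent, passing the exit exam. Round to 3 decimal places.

Under exogeneity and monotonicity, PN = (RR − 1) / RR = 1 − 1/RR.
PN = (2.639 − 1) / 2.639 = 1.639 / 2.639 ≈ 0.6211

PN ≈ 0.621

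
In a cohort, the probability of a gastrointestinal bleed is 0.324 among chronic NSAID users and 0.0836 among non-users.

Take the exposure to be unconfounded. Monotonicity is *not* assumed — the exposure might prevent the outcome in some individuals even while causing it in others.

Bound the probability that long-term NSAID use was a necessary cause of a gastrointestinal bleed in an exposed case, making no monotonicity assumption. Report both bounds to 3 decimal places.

0.742 ≤ PN ≤ 1.000

Let p₁ = 0.324, p₀ = 0.0836.
Under exogeneity alone the bounds on PN are max{0,(p₁−p₀)/p₁} ≤ PN ≤ min{1,(1−p₀)/p₁}.
  lower = (p₁ − p₀)/p₁ = 0.2404 / 0.324 ≈ 0.7420
  upper = min{1, (1 − p₀)/p₁} = 0.9164 / 0.324 ≈ 2.8284 → capped at 1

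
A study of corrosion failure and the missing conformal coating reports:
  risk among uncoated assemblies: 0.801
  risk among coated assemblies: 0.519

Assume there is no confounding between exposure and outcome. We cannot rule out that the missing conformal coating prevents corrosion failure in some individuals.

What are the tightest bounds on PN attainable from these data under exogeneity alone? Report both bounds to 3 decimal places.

Let p₁ = 0.801, p₀ = 0.519.
Under exogeneity alone the bounds on PN are max{0,(p₁−p₀)/p₁} ≤ PN ≤ min{1,(1−p₀)/p₁}.
  lower = (p₁ − p₀)/p₁ = 0.282 / 0.801 ≈ 0.3521
  upper = min{1, (1 − p₀)/p₁} = 0.481 / 0.801 ≈ 0.6005

0.352 ≤ PN ≤ 0.600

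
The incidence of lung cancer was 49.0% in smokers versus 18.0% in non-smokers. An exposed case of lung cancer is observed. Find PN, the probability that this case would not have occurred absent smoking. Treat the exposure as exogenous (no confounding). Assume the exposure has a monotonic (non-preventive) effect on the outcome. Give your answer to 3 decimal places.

PN ≈ 0.633

p₁ = 0.49, p₀ = 0.18.
Under exogeneity and monotonicity, PN = (p₁ − p₀) / p₁.
PN = (0.49 − 0.18) / 0.49 = 0.31 / 0.49 ≈ 0.6327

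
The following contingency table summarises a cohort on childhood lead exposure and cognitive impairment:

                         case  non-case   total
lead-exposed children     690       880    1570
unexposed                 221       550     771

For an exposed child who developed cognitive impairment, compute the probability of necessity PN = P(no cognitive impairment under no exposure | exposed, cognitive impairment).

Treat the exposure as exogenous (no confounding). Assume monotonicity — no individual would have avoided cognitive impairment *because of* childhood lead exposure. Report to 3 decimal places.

p₁ = P(outcome | exposed) = 690/1570 = 0.43949
p₀ = P(outcome | unexposed) = 221/771 = 0.28664
Under exogeneity and monotonicity, PN = (p₁ − p₀)/p₁.
PN = (0.43949 − 0.28664) / 0.43949 ≈ 0.3478

PN ≈ 0.348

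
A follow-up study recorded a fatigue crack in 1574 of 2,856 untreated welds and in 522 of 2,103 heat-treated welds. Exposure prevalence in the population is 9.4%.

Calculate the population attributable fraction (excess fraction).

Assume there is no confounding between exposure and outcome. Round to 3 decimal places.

PAF ≈ 0.103

p₁ = P(outcome | exposed) = 1574/2856 = 0.55112
p₀ = P(outcome | unexposed) = 522/2103 = 0.24822
Overall risk P(Y=1) = π·p₁ + (1−π)·p₀ = 0.094×0.55112 + 0.906×0.24822 = 0.27669.
Under exogeneity, PAF = [P(Y=1) − p₀] / P(Y=1).
PAF = (0.27669 − 0.24822) / 0.27669 ≈ 0.1029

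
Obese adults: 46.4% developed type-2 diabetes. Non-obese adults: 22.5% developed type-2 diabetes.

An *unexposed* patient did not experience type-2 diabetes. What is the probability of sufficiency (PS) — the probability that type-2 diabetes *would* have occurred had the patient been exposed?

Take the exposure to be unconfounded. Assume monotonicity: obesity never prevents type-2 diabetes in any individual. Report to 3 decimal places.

p₁ = 0.464, p₀ = 0.225.
Under exogeneity and monotonicity, PS = (p₁ − p₀) / (1 − p₀).
PS = (0.464 − 0.225) / (1 − 0.225) = 0.239 / 0.775 ≈ 0.3084

PS ≈ 0.308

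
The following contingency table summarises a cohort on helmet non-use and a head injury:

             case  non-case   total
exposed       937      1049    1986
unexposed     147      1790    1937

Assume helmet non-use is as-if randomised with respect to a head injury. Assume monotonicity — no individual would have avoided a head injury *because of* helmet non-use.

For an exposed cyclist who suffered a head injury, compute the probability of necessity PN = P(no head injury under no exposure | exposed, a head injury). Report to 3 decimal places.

PN ≈ 0.839

p₁ = P(outcome | exposed) = 937/1986 = 0.4718
p₀ = P(outcome | unexposed) = 147/1937 = 0.075891
Under exogeneity and monotonicity, PN = (p₁ − p₀) / p₁.
PN = (0.4718 − 0.075891) / 0.4718 = 0.39591 / 0.4718 ≈ 0.8391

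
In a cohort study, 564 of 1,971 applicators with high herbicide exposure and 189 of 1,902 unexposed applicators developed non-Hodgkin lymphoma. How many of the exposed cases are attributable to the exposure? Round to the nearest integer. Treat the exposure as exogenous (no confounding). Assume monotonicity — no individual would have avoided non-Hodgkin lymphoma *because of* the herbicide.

p₁ = P(outcome | exposed) = 564/1971 = 0.28615
p₀ = P(outcome | unexposed) = 189/1902 = 0.099369
PN = (p₁ − p₀)/p₁ = (0.28615 − 0.099369) / 0.28615 ≈ 0.65274.
Attributable cases ≈ PN × (exposed cases) = 0.65274 × 564 ≈ 368.14.

about 368 cases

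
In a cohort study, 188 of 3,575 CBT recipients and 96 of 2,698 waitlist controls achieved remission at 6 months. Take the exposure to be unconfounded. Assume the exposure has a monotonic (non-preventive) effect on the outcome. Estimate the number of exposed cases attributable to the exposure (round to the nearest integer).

about 61 cases

p₁ = P(outcome | exposed) = 188/3575 = 0.052587
p₀ = P(outcome | unexposed) = 96/2698 = 0.035582
PN = (p₁ − p₀)/p₁ = (0.052587 − 0.035582) / 0.052587 ≈ 0.32338.
Attributable cases ≈ PN × (exposed cases) = 0.32338 × 188 ≈ 60.79.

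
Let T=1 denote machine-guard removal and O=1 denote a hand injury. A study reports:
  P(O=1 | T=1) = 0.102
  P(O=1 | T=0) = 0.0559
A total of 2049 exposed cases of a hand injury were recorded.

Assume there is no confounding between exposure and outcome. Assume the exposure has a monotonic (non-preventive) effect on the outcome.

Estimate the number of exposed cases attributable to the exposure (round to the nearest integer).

about 926 cases

Let p₁ = 0.102, p₀ = 0.0559.
PN = (p₁ − p₀)/p₁ = (0.102 − 0.0559) / 0.102 ≈ 0.45196.
Attributable cases ≈ PN × (exposed cases) = 0.45196 × 2049 ≈ 926.07.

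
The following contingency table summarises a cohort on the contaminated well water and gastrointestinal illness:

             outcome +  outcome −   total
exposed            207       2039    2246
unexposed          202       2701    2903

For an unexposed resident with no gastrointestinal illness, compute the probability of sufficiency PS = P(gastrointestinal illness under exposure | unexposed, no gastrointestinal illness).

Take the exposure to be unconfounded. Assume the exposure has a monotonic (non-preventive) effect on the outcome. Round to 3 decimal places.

p₁ = P(outcome | exposed) = 207/2246 = 0.092164
p₀ = P(outcome | unexposed) = 202/2903 = 0.069583
Under exogeneity and monotonicity, PS = (p₁ − p₀)/(1 − p₀).
PS = (0.092164 − 0.069583) / 0.93042 ≈ 0.0243

PS ≈ 0.024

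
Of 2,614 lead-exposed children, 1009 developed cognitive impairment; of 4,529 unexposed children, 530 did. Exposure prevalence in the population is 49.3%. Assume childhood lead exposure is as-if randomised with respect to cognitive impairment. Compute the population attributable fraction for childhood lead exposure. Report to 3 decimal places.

p₁ = P(outcome | exposed) = 1009/2614 = 0.386
p₀ = P(outcome | unexposed) = 530/4529 = 0.11702
Overall risk P(Y=1) = π·p₁ + (1−π)·p₀ = 0.493×0.386 + 0.507×0.11702 = 0.24963.
Under exogeneity, PAF = [P(Y=1) − p₀] / P(Y=1).
PAF = (0.24963 − 0.11702) / 0.24963 ≈ 0.5312

PAF ≈ 0.531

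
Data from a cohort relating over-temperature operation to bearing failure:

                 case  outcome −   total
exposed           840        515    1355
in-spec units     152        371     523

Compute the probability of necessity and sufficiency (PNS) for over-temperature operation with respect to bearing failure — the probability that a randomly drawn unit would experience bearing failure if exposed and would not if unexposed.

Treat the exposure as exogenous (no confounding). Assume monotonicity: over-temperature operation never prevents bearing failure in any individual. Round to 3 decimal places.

PNS ≈ 0.329

p₁ = P(outcome | exposed) = 840/1355 = 0.61993
p₀ = P(outcome | unexposed) = 152/523 = 0.29063
Under exogeneity and monotonicity, PNS = p₁ − p₀.
PNS = 0.61993 − 0.29063 = 0.3293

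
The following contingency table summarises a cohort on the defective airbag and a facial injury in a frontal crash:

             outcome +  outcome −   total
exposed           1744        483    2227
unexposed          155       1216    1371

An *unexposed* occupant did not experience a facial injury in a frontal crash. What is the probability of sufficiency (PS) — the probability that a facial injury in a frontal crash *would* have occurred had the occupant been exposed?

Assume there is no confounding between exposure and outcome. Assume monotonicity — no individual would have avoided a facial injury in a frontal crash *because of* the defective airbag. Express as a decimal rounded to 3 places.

PS ≈ 0.755

p₁ = P(outcome | exposed) = 1744/2227 = 0.78312
p₀ = P(outcome | unexposed) = 155/1371 = 0.11306
Under exogeneity and monotonicity, PS = (p₁ − p₀) / (1 − p₀).
PS = (0.78312 − 0.11306) / (1 − 0.11306) = 0.67006 / 0.88694 ≈ 0.7555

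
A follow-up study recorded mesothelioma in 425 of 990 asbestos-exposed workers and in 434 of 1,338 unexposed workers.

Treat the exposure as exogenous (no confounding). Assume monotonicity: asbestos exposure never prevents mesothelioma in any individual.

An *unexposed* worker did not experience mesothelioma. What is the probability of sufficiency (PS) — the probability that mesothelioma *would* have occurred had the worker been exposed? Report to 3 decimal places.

PS ≈ 0.155

p₁ = P(outcome | exposed) = 425/990 = 0.42929
p₀ = P(outcome | unexposed) = 434/1338 = 0.32436
Under exogeneity and monotonicity, PS = (p₁ − p₀) / (1 − p₀).
PS = (0.42929 − 0.32436) / (1 − 0.32436) = 0.10493 / 0.67564 ≈ 0.1553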